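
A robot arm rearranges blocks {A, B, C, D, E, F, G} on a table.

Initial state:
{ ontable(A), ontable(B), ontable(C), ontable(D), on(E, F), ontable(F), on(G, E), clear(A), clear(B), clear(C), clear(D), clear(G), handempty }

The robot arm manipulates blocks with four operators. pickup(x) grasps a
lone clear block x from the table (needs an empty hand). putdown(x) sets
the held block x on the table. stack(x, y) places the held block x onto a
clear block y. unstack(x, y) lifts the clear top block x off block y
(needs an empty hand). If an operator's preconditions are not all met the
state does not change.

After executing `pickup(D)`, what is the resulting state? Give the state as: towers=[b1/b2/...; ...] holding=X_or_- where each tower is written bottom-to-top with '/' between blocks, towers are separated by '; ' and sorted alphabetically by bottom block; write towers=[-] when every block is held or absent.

before: towers=[A; B; C; D; F/E/G] holding=-
pre[pickup(D)]: clear(D) ok, ontable(D) ok, handempty ok
all met → apply pickup(D)
after:  towers=[A; B; C; F/E/G] holding=D

towers=[A; B; C; F/E/G] holding=D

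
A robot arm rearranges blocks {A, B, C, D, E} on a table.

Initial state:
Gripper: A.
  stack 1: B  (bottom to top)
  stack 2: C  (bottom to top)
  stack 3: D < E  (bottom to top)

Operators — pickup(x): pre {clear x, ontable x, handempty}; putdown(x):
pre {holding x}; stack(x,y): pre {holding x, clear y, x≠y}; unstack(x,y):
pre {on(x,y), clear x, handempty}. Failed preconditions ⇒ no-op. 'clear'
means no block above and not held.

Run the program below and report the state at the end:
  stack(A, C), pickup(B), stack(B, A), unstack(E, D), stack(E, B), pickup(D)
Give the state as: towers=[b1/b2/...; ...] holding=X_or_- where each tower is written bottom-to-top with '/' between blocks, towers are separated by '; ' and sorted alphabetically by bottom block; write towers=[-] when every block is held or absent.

step 1 (stack(A, C)): towers=[B; C/A; D/E] holding=-
step 2 (pickup(B)): towers=[C/A; D/E] holding=B
step 3 (stack(B, A)): towers=[C/A/B; D/E] holding=-
step 4 (unstack(E, D)): towers=[C/A/B; D] holding=E
step 5 (stack(E, B)): towers=[C/A/B/E; D] holding=-
step 6 (pickup(D)): towers=[C/A/B/E] holding=D

towers=[C/A/B/E] holding=D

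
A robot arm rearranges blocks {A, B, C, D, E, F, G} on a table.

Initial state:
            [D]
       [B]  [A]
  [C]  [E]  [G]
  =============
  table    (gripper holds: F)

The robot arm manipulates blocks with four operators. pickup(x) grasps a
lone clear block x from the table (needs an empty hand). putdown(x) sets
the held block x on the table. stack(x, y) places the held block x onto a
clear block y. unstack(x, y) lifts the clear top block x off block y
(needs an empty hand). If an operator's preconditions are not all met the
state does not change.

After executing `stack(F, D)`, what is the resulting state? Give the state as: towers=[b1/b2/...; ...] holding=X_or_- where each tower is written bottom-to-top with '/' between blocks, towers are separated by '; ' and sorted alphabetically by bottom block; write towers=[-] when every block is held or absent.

towers=[C; E/B; G/A/D/F] holding=-

before: towers=[C; E/B; G/A/D] holding=F
pre[stack(F, D)]: holding(F) ok, clear(D) ok, F≠D ok
all met → apply stack(F, D)
after:  towers=[C; E/B; G/A/D/F] holding=-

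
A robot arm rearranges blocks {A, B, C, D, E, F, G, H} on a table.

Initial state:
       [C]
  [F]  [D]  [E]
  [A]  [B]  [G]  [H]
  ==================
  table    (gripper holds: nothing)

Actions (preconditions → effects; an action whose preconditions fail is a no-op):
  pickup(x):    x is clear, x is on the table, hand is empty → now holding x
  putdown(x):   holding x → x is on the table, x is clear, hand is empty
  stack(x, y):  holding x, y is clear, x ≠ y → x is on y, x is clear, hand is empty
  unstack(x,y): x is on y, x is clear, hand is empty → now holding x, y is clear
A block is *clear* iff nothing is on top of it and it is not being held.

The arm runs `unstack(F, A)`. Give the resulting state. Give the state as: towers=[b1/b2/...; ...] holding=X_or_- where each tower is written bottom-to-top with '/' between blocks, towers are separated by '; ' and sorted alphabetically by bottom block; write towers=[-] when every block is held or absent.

towers=[A; B/D/C; G/E; H] holding=F

before: towers=[A/F; B/D/C; G/E; H] holding=-
pre[unstack(F, A)]: on(F,A) ✓, clear(F) ✓, handempty ✓
all met → apply unstack(F, A)
after:  towers=[A; B/D/C; G/E; H] holding=F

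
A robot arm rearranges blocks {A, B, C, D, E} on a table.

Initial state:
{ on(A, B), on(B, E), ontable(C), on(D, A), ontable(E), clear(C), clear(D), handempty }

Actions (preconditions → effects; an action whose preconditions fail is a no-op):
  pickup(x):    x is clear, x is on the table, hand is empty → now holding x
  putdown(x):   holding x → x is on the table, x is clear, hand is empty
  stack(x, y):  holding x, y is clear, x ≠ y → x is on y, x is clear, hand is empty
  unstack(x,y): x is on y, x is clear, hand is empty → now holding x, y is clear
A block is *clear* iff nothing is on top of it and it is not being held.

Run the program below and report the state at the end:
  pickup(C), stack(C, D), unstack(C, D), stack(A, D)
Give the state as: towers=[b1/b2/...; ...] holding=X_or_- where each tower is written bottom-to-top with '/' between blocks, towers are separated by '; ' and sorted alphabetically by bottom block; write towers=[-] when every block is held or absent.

step 1 (pickup(C)): towers=[E/B/A/D] holding=C
step 2 (stack(C, D)): towers=[E/B/A/D/C] holding=-
step 3 (unstack(C, D)): towers=[E/B/A/D] holding=C
step 4 (stack(A, D)) [no-op]: towers=[E/B/A/D] holding=C

towers=[E/B/A/D] holding=C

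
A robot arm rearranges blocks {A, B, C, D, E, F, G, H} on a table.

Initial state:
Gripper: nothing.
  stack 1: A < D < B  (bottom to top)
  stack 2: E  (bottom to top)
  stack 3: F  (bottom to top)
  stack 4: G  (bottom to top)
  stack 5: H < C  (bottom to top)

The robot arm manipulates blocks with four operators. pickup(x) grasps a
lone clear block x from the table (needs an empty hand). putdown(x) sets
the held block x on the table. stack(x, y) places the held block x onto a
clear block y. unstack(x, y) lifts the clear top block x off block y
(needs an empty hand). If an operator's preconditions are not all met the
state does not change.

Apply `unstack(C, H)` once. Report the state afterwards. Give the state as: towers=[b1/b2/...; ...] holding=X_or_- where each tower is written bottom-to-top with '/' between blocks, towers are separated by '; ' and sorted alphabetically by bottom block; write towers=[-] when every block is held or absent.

towers=[A/D/B; E; F; G; H] holding=C

before: towers=[A/D/B; E; F; G; H/C] holding=-
pre[unstack(C, H)]: on(C,H) ok, clear(C) ok, handempty ok
all met → apply unstack(C, H)
after:  towers=[A/D/B; E; F; G; H] holding=C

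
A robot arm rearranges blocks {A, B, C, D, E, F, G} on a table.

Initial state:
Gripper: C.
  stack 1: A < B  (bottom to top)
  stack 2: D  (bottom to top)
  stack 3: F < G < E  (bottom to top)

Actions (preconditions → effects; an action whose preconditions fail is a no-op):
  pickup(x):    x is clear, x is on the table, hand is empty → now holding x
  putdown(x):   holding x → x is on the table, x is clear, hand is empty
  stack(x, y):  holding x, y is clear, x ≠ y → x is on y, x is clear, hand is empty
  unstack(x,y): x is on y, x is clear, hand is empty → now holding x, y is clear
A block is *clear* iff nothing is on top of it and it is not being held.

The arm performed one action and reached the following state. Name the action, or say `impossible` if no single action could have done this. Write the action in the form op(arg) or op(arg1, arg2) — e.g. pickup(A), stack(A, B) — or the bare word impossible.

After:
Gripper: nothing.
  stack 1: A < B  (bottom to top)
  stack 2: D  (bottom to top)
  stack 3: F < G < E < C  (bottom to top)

target: towers=[A/B; D; F/G/E/C] holding=-
        putdown(C) → towers=[A/B; C; D; F/G/E] holding=-
       stack(C, B) → towers=[A/B/C; D; F/G/E] holding=-
       stack(C, D) → towers=[A/B; D/C; F/G/E] holding=-
       stack(C, E) → towers=[A/B; D; F/G/E/C] holding=-  ← match

stack(C, E)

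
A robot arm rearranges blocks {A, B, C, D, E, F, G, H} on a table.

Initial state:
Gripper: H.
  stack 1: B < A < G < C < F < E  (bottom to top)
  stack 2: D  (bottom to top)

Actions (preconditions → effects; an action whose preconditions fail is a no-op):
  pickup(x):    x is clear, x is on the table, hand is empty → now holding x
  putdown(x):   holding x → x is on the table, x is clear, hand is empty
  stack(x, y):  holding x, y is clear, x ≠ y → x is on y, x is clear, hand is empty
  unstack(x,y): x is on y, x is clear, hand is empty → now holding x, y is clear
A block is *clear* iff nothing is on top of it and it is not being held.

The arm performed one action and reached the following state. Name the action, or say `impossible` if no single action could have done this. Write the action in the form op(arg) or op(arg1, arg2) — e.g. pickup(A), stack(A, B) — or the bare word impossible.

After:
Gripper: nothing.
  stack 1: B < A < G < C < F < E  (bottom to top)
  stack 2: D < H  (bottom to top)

stack(H, D)

target: towers=[B/A/G/C/F/E; D/H] holding=-
        putdown(H) → towers=[B/A/G/C/F/E; D; H] holding=-
       stack(H, E) → towers=[B/A/G/C/F/E/H; D] holding=-
       stack(H, D) → towers=[B/A/G/C/F/E; D/H] holding=-  ← match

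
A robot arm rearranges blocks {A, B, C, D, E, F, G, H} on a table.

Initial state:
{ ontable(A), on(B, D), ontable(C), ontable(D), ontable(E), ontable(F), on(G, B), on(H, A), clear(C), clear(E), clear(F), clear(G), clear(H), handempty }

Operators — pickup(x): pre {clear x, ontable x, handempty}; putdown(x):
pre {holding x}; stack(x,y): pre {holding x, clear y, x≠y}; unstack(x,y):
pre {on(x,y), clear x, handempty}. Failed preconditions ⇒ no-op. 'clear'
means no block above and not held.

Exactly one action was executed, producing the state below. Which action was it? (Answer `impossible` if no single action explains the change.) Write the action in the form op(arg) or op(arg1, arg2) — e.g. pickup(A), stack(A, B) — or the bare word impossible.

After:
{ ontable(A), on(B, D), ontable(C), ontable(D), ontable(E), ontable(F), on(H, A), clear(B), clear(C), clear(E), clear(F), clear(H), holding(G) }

target: towers=[A/H; C; D/B; E; F] holding=G
     unstack(G, B) → towers=[A/H; C; D/B; E; F] holding=G  ← match
         pickup(E) → towers=[A/H; C; D/B/G; F] holding=E
     unstack(H, A) → towers=[A; C; D/B/G; E; F] holding=H
         pickup(F) → towers=[A/H; C; D/B/G; E] holding=F
         pickup(C) → towers=[A/H; D/B/G; E; F] holding=C

unstack(G, B)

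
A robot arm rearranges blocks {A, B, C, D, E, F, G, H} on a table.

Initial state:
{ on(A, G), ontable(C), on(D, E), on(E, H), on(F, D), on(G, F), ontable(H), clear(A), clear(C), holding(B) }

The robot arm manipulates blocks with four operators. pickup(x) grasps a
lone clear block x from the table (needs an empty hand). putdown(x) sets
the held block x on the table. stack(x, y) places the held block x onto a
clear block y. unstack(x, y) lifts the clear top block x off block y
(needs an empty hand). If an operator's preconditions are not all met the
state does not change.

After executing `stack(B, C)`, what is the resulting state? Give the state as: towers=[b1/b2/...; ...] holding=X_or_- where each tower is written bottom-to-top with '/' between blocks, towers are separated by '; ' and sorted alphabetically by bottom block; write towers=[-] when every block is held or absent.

before: towers=[C; H/E/D/F/G/A] holding=B
pre[stack(B, C)]: holding(B) yes, clear(C) yes, B≠C yes
all met → apply stack(B, C)
after:  towers=[C/B; H/E/D/F/G/A] holding=-

towers=[C/B; H/E/D/F/G/A] holding=-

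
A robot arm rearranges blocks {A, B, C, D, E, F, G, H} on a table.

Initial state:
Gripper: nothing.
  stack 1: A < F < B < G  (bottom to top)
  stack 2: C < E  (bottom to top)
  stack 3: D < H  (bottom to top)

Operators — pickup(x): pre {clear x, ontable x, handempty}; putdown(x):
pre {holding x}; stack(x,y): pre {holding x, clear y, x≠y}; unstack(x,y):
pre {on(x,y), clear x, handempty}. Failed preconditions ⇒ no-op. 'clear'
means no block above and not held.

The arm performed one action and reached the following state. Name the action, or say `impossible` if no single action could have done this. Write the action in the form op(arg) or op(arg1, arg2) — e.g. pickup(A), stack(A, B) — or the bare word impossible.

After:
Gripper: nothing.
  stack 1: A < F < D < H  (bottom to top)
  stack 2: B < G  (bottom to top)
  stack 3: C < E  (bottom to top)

target: towers=[A/F/D/H; B/G; C/E] holding=-
     unstack(G, B) → towers=[A/F/B; C/E; D/H] holding=G
     unstack(E, C) → towers=[A/F/B/G; C; D/H] holding=E
     unstack(H, D) → towers=[A/F/B/G; C/E; D] holding=H
none of the 3 applicable actions match → impossible

impossible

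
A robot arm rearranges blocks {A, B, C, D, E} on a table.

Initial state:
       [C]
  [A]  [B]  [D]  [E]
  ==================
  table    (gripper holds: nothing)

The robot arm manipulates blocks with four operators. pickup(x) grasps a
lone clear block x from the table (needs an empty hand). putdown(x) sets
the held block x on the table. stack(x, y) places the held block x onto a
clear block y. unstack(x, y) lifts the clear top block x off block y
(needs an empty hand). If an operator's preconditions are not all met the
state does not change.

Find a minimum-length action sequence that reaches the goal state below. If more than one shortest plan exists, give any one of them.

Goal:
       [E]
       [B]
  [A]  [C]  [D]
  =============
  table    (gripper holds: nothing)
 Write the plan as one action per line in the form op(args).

step 1 (unstack(C, B)): towers=[A; B; D; E] holding=C
step 2 (putdown(C)): towers=[A; B; C; D; E] holding=-
step 3 (pickup(B)): towers=[A; C; D; E] holding=B
step 4 (stack(B, C)): towers=[A; C/B; D; E] holding=-
step 5 (pickup(E)): towers=[A; C/B; D] holding=E
step 6 (stack(E, B)): towers=[A; C/B/E; D] holding=-
goal check: towers=[A; C/B/E; D] holding=- — reached (length 6, optimal by BFS)

unstack(C, B)
putdown(C)
pickup(B)
stack(B, C)
pickup(E)
stack(E, B)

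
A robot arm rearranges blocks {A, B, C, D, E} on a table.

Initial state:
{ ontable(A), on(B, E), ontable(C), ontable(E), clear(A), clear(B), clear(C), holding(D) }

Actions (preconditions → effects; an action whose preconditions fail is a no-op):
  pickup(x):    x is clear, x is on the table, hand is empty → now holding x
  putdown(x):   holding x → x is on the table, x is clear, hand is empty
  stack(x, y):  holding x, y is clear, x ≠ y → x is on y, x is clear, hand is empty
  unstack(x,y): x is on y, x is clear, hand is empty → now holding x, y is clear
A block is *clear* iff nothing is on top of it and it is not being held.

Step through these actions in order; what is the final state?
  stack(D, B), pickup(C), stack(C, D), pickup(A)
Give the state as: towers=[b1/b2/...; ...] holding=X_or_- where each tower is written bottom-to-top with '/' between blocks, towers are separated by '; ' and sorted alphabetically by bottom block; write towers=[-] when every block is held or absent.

step 1 (stack(D, B)): towers=[A; C; E/B/D] holding=-
step 2 (pickup(C)): towers=[A; E/B/D] holding=C
step 3 (stack(C, D)): towers=[A; E/B/D/C] holding=-
step 4 (pickup(A)): towers=[E/B/D/C] holding=A

towers=[E/B/D/C] holding=A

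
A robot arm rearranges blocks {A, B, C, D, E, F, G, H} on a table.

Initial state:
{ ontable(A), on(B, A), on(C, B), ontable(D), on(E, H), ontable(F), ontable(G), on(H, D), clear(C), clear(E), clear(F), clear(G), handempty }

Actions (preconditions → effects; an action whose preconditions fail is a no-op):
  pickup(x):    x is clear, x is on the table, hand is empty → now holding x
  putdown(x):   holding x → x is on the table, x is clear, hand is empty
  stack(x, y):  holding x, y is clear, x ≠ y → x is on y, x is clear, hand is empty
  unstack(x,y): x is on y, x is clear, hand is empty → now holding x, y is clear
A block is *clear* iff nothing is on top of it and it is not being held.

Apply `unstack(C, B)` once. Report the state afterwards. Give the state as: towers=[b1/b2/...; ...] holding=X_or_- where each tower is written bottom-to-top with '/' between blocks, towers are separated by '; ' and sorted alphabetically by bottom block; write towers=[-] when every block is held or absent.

towers=[A/B; D/H/E; F; G] holding=C

before: towers=[A/B/C; D/H/E; F; G] holding=-
pre[unstack(C, B)]: on(C,B) ✓, clear(C) ✓, handempty ✓
all met → apply unstack(C, B)
after:  towers=[A/B; D/H/E; F; G] holding=C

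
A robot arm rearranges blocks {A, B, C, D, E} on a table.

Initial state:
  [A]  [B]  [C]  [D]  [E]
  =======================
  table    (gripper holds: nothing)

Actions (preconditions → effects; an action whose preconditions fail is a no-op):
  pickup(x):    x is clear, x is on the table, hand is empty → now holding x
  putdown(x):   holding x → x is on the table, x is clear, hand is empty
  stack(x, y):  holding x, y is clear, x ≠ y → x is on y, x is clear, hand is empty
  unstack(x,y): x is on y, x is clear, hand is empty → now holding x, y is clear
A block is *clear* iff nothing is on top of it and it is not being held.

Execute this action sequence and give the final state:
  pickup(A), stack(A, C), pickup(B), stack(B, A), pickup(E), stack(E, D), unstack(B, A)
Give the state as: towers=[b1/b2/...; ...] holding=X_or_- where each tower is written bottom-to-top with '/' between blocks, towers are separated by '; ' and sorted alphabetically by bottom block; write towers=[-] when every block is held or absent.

step 1 (pickup(A)): towers=[B; C; D; E] holding=A
step 2 (stack(A, C)): towers=[B; C/A; D; E] holding=-
step 3 (pickup(B)): towers=[C/A; D; E] holding=B
step 4 (stack(B, A)): towers=[C/A/B; D; E] holding=-
step 5 (pickup(E)): towers=[C/A/B; D] holding=E
step 6 (stack(E, D)): towers=[C/A/B; D/E] holding=-
step 7 (unstack(B, A)): towers=[C/A; D/E] holding=B

towers=[C/A; D/E] holding=B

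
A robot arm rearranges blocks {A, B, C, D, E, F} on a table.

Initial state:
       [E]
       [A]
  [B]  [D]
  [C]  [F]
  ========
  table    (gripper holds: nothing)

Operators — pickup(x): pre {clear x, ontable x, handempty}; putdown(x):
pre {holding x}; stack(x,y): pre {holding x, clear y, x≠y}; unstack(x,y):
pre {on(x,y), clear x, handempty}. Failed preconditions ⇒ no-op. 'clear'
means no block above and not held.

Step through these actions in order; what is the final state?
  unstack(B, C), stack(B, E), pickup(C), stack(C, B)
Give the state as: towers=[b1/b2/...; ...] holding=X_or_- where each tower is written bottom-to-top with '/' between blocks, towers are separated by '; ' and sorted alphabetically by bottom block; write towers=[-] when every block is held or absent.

step 1 (unstack(B, C)): towers=[C; F/D/A/E] holding=B
step 2 (stack(B, E)): towers=[C; F/D/A/E/B] holding=-
step 3 (pickup(C)): towers=[F/D/A/E/B] holding=C
step 4 (stack(C, B)): towers=[F/D/A/E/B/C] holding=-

towers=[F/D/A/E/B/C] holding=-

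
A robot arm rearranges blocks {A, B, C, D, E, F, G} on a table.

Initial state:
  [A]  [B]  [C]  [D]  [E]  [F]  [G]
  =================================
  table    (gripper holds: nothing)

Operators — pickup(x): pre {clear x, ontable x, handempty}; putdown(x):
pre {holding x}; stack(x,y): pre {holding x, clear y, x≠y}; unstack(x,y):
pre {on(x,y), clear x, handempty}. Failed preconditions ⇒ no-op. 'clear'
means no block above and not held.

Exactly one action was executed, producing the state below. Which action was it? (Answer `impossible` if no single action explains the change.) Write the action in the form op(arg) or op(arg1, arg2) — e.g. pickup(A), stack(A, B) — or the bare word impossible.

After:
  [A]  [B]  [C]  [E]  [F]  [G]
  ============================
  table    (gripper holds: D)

pickup(D)

target: towers=[A; B; C; E; F; G] holding=D
         pickup(B) → towers=[A; C; D; E; F; G] holding=B
         pickup(F) → towers=[A; B; C; D; E; G] holding=F
         pickup(G) → towers=[A; B; C; D; E; F] holding=G
         pickup(D) → towers=[A; B; C; E; F; G] holding=D  ← match
         pickup(A) → towers=[B; C; D; E; F; G] holding=A
         pickup(E) → towers=[A; B; C; D; F; G] holding=E
         pickup(C) → towers=[A; B; D; E; F; G] holding=C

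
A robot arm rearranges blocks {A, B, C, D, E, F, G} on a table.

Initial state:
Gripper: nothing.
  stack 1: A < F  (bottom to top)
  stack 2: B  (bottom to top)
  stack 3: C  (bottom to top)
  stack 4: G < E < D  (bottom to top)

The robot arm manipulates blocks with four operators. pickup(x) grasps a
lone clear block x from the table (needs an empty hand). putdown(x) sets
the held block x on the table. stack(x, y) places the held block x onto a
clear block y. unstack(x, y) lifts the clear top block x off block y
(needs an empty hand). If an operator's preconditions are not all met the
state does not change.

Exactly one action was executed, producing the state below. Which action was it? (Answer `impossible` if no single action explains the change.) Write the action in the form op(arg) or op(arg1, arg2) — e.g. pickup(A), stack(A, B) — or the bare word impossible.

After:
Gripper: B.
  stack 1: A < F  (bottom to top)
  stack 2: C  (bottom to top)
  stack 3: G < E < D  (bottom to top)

pickup(B)

target: towers=[A/F; C; G/E/D] holding=B
         pickup(B) → towers=[A/F; C; G/E/D] holding=B  ← match
     unstack(F, A) → towers=[A; B; C; G/E/D] holding=F
     unstack(D, E) → towers=[A/F; B; C; G/E] holding=D
         pickup(C) → towers=[A/F; B; G/E/D] holding=C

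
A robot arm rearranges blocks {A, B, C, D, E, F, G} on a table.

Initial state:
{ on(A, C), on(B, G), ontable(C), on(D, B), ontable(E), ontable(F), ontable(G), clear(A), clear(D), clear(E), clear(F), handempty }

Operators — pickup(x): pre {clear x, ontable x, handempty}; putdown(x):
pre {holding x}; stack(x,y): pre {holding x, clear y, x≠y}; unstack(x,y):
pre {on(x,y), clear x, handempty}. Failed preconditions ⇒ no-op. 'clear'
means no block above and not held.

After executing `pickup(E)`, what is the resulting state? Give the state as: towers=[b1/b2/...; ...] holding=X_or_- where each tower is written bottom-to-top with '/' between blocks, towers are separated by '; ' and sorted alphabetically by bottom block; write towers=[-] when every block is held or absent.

towers=[C/A; F; G/B/D] holding=E

before: towers=[C/A; E; F; G/B/D] holding=-
pre[pickup(E)]: clear(E) yes, ontable(E) yes, handempty yes
all met → apply pickup(E)
after:  towers=[C/A; F; G/B/D] holding=E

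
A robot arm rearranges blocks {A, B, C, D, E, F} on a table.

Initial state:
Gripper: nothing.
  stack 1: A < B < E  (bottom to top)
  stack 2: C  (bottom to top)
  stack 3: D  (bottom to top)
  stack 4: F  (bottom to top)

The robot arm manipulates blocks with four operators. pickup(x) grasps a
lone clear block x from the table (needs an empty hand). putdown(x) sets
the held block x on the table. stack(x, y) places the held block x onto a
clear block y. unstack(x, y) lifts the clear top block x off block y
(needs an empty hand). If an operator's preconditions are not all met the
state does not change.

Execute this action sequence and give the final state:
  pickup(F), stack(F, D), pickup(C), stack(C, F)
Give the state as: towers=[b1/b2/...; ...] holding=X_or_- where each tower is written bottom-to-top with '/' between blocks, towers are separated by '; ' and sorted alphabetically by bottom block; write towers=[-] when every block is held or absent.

step 1 (pickup(F)): towers=[A/B/E; C; D] holding=F
step 2 (stack(F, D)): towers=[A/B/E; C; D/F] holding=-
step 3 (pickup(C)): towers=[A/B/E; D/F] holding=C
step 4 (stack(C, F)): towers=[A/B/E; D/F/C] holding=-

towers=[A/B/E; D/F/C] holding=-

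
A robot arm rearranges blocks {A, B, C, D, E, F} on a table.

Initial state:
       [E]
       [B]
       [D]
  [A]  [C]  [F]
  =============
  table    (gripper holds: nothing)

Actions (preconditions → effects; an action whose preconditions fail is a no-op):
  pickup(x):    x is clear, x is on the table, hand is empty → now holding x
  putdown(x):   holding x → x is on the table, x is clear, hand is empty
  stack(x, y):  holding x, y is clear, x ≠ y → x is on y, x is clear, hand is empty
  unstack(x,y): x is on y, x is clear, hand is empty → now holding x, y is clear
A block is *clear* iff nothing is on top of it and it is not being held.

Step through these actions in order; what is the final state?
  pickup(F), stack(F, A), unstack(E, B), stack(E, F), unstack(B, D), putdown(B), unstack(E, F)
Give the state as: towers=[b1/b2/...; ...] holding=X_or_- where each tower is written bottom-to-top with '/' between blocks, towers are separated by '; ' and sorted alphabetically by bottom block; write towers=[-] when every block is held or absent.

step 1 (pickup(F)): towers=[A; C/D/B/E] holding=F
step 2 (stack(F, A)): towers=[A/F; C/D/B/E] holding=-
step 3 (unstack(E, B)): towers=[A/F; C/D/B] holding=E
step 4 (stack(E, F)): towers=[A/F/E; C/D/B] holding=-
step 5 (unstack(B, D)): towers=[A/F/E; C/D] holding=B
step 6 (putdown(B)): towers=[A/F/E; B; C/D] holding=-
step 7 (unstack(E, F)): towers=[A/F; B; C/D] holding=E

towers=[A/F; B; C/D] holding=E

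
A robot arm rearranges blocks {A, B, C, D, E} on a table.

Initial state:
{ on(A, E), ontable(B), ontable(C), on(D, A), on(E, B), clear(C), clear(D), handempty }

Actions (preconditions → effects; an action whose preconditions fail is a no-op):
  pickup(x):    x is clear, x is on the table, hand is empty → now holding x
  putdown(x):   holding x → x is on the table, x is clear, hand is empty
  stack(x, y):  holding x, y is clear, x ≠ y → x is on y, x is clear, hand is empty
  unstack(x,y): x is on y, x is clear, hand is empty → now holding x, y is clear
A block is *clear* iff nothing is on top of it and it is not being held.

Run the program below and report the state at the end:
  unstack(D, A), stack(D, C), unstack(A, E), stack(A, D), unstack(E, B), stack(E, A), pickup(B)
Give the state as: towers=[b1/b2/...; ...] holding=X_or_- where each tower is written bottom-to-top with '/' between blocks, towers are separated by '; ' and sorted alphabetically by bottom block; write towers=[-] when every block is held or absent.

step 1 (unstack(D, A)): towers=[B/E/A; C] holding=D
step 2 (stack(D, C)): towers=[B/E/A; C/D] holding=-
step 3 (unstack(A, E)): towers=[B/E; C/D] holding=A
step 4 (stack(A, D)): towers=[B/E; C/D/A] holding=-
step 5 (unstack(E, B)): towers=[B; C/D/A] holding=E
step 6 (stack(E, A)): towers=[B; C/D/A/E] holding=-
step 7 (pickup(B)): towers=[C/D/A/E] holding=B

towers=[C/D/A/E] holding=B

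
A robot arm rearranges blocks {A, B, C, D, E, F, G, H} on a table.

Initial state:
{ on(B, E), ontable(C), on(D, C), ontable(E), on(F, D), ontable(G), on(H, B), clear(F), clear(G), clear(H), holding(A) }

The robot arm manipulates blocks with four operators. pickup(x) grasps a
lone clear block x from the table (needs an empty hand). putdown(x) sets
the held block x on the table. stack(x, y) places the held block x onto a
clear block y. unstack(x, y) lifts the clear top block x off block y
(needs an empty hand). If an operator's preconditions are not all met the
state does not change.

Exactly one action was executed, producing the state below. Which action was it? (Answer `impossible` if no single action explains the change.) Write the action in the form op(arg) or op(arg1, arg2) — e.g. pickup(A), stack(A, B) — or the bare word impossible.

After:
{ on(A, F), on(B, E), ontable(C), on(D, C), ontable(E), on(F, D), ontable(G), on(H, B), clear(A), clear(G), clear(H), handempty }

target: towers=[C/D/F/A; E/B/H; G] holding=-
        putdown(A) → towers=[A; C/D/F; E/B/H; G] holding=-
       stack(A, G) → towers=[C/D/F; E/B/H; G/A] holding=-
       stack(A, H) → towers=[C/D/F; E/B/H/A; G] holding=-
       stack(A, F) → towers=[C/D/F/A; E/B/H; G] holding=-  ← match

stack(A, F)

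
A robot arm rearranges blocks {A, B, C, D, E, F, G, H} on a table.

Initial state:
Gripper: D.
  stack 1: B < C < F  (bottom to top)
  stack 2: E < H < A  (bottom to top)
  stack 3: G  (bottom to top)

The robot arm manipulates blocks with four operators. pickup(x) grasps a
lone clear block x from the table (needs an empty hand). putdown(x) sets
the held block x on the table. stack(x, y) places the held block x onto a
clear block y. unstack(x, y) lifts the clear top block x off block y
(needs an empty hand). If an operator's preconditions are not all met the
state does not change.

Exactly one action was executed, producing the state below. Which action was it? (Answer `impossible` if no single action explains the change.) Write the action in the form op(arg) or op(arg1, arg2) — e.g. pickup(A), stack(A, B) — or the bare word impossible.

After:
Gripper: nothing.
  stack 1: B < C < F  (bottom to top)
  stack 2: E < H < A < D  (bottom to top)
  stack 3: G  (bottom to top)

target: towers=[B/C/F; E/H/A/D; G] holding=-
        putdown(D) → towers=[B/C/F; D; E/H/A; G] holding=-
       stack(D, G) → towers=[B/C/F; E/H/A; G/D] holding=-
       stack(D, A) → towers=[B/C/F; E/H/A/D; G] holding=-  ← match
       stack(D, F) → towers=[B/C/F/D; E/H/A; G] holding=-

stack(D, A)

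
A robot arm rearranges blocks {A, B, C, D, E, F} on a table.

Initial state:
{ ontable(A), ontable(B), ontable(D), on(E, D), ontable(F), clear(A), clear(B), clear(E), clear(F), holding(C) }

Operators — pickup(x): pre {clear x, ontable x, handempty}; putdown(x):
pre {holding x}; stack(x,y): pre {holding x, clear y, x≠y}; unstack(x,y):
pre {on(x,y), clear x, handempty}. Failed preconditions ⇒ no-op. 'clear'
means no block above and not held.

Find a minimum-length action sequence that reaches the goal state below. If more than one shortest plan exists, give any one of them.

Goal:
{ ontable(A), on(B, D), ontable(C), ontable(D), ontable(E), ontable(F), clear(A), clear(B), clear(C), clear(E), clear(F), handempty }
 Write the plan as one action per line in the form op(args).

putdown(C)
unstack(E, D)
putdown(E)
pickup(B)
stack(B, D)

step 1 (putdown(C)): towers=[A; B; C; D/E; F] holding=-
step 2 (unstack(E, D)): towers=[A; B; C; D; F] holding=E
step 3 (putdown(E)): towers=[A; B; C; D; E; F] holding=-
step 4 (pickup(B)): towers=[A; C; D; E; F] holding=B
step 5 (stack(B, D)): towers=[A; C; D/B; E; F] holding=-
goal check: towers=[A; C; D/B; E; F] holding=- — reached (length 5, optimal by BFS)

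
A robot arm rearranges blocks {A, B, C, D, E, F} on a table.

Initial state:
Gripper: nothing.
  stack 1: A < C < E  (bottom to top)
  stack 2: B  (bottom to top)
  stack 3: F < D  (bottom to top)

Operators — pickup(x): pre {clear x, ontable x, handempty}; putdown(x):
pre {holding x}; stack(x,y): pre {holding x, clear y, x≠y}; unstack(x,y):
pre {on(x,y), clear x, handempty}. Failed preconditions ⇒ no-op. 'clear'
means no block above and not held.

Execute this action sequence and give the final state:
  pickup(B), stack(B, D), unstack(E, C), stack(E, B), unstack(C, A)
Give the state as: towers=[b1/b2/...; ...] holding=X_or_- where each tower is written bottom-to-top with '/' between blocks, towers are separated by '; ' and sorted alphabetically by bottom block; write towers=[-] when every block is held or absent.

towers=[A; F/D/B/E] holding=C

step 1 (pickup(B)): towers=[A/C/E; F/D] holding=B
step 2 (stack(B, D)): towers=[A/C/E; F/D/B] holding=-
step 3 (unstack(E, C)): towers=[A/C; F/D/B] holding=E
step 4 (stack(E, B)): towers=[A/C; F/D/B/E] holding=-
step 5 (unstack(C, A)): towers=[A; F/D/B/E] holding=C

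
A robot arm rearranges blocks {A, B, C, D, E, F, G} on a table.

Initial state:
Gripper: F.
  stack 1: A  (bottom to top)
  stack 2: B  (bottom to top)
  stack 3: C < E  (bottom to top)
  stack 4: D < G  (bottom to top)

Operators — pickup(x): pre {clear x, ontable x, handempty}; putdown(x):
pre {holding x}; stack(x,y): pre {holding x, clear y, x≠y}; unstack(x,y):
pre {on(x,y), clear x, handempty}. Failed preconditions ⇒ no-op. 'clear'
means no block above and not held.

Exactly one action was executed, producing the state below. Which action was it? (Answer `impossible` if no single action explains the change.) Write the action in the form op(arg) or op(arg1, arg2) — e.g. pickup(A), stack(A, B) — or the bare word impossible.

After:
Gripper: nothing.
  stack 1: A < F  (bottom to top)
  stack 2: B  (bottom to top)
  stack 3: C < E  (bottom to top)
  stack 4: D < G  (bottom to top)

target: towers=[A/F; B; C/E; D/G] holding=-
        putdown(F) → towers=[A; B; C/E; D/G; F] holding=-
       stack(F, B) → towers=[A; B/F; C/E; D/G] holding=-
       stack(F, G) → towers=[A; B; C/E; D/G/F] holding=-
       stack(F, A) → towers=[A/F; B; C/E; D/G] holding=-  ← match
       stack(F, E) → towers=[A; B; C/E/F; D/G] holding=-

stack(F, A)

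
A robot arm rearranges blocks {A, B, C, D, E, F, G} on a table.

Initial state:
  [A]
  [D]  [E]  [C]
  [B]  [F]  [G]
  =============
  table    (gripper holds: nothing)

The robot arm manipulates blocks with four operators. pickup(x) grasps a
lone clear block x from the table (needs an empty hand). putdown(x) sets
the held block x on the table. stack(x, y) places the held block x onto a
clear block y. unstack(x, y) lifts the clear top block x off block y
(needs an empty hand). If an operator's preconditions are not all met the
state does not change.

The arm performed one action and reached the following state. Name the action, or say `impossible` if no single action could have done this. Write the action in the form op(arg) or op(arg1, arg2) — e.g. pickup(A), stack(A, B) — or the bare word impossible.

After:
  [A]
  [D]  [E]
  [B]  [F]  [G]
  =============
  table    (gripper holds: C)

unstack(C, G)

target: towers=[B/D/A; F/E; G] holding=C
     unstack(A, D) → towers=[B/D; F/E; G/C] holding=A
     unstack(E, F) → towers=[B/D/A; F; G/C] holding=E
     unstack(C, G) → towers=[B/D/A; F/E; G] holding=C  ← match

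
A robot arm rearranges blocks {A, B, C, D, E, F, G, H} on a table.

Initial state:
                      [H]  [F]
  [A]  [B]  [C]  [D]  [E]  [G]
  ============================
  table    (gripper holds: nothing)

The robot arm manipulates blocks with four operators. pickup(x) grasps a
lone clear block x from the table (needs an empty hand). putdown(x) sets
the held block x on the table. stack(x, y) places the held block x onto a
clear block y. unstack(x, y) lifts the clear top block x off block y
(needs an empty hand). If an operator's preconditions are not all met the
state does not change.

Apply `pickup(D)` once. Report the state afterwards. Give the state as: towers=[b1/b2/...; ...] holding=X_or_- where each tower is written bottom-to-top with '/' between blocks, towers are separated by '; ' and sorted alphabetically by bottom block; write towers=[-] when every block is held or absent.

before: towers=[A; B; C; D; E/H; G/F] holding=-
pre[pickup(D)]: clear(D) ok, ontable(D) ok, handempty ok
all met → apply pickup(D)
after:  towers=[A; B; C; E/H; G/F] holding=D

towers=[A; B; C; E/H; G/F] holding=D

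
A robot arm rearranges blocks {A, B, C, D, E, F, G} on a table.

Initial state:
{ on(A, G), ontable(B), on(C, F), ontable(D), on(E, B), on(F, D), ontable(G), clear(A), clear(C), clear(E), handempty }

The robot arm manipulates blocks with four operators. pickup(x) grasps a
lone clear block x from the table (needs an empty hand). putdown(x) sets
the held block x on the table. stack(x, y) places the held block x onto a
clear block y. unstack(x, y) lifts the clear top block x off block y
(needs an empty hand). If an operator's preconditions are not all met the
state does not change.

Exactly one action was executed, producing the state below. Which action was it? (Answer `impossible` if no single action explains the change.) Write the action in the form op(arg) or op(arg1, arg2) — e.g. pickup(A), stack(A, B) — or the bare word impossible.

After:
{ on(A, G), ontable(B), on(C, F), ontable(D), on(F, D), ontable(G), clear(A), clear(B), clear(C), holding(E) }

unstack(E, B)

target: towers=[B; D/F/C; G/A] holding=E
     unstack(A, G) → towers=[B/E; D/F/C; G] holding=A
     unstack(E, B) → towers=[B; D/F/C; G/A] holding=E  ← match
     unstack(C, F) → towers=[B/E; D/F; G/A] holding=C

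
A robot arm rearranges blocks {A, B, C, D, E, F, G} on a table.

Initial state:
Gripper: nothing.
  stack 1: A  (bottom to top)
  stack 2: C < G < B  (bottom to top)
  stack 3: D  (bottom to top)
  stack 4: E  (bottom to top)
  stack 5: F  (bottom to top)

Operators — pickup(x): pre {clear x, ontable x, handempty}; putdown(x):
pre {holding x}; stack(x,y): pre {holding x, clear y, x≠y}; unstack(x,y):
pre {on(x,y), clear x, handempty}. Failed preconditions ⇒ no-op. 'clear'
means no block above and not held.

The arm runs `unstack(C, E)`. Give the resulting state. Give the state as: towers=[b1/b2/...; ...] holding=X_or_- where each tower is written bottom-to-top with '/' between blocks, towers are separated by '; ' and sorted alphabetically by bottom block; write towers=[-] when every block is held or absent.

towers=[A; C/G/B; D; E; F] holding=-

before: towers=[A; C/G/B; D; E; F] holding=-
pre[unstack(C, E)]: on(C,E) fail, clear(C) fail, handempty ok
on(C,E), clear(C) unmet → unstack(C, E) is a no-op
after:  towers=[A; C/G/B; D; E; F] holding=-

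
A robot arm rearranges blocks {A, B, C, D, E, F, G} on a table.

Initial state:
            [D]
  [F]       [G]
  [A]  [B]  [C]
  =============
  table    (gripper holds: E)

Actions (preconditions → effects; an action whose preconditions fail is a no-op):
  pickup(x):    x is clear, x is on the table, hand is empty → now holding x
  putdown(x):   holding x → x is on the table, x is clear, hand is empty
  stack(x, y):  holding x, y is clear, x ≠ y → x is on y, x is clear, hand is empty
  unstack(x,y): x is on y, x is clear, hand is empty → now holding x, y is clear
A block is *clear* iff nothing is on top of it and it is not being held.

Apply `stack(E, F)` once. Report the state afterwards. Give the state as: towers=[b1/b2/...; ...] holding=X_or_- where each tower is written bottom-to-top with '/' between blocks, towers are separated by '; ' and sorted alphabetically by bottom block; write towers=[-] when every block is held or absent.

before: towers=[A/F; B; C/G/D] holding=E
pre[stack(E, F)]: holding(E) ok, clear(F) ok, E≠F ok
all met → apply stack(E, F)
after:  towers=[A/F/E; B; C/G/D] holding=-

towers=[A/F/E; B; C/G/D] holding=-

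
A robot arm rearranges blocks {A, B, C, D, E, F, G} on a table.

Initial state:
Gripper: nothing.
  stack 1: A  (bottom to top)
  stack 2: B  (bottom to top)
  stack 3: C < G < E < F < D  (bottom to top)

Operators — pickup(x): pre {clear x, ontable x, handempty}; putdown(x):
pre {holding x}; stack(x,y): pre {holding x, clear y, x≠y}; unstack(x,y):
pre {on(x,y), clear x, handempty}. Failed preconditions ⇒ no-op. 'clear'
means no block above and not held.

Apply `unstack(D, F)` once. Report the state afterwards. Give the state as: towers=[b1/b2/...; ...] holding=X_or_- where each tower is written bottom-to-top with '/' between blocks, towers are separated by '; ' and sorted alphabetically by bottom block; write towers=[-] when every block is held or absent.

before: towers=[A; B; C/G/E/F/D] holding=-
pre[unstack(D, F)]: on(D,F) ✓, clear(D) ✓, handempty ✓
all met → apply unstack(D, F)
after:  towers=[A; B; C/G/E/F] holding=D

towers=[A; B; C/G/E/F] holding=D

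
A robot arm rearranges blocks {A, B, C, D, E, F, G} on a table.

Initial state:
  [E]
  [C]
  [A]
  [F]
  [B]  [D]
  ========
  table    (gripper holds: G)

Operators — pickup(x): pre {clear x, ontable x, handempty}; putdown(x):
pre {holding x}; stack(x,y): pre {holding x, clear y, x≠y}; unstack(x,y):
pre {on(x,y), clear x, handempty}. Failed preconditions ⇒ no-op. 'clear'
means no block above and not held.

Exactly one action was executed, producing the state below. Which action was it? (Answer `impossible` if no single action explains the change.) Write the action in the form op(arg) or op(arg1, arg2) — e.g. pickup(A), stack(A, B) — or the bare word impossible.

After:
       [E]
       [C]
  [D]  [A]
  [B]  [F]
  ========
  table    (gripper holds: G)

target: towers=[B/D; F/A/C/E] holding=G
        putdown(G) → towers=[B/F/A/C/E; D; G] holding=-
       stack(G, D) → towers=[B/F/A/C/E; D/G] holding=-
       stack(G, E) → towers=[B/F/A/C/E/G; D] holding=-
none of the 3 applicable actions match → impossible

impossible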